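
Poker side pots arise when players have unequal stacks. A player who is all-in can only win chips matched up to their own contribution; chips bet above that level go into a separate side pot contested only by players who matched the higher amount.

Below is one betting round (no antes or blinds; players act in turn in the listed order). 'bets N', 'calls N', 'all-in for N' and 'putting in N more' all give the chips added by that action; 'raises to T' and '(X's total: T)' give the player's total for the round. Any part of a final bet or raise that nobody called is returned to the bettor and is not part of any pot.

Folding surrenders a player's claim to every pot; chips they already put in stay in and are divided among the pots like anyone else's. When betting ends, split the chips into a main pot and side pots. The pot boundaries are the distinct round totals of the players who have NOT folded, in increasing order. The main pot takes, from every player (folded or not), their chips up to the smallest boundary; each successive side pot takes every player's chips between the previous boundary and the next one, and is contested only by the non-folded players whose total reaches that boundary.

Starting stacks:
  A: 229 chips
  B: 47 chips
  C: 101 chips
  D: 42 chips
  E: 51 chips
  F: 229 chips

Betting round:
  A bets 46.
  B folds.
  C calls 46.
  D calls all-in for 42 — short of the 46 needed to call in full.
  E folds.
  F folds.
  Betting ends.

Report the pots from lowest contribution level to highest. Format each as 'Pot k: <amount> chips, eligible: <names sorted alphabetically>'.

Pot 1: 126 chips, eligible: A, C, D
Pot 2: 8 chips, eligible: A, C

Derivation:
Contributions: A=46, C=46, D=42
Folded: B, E, F
Pot levels (distinct totals of non-folded players): 42, 46
Layer 1-42: 42 each from A, C, D = 42*3 = 126 chips; eligible A, C, D
Layer 43-46: 4 each from A, C = 4*2 = 8 chips; eligible A, C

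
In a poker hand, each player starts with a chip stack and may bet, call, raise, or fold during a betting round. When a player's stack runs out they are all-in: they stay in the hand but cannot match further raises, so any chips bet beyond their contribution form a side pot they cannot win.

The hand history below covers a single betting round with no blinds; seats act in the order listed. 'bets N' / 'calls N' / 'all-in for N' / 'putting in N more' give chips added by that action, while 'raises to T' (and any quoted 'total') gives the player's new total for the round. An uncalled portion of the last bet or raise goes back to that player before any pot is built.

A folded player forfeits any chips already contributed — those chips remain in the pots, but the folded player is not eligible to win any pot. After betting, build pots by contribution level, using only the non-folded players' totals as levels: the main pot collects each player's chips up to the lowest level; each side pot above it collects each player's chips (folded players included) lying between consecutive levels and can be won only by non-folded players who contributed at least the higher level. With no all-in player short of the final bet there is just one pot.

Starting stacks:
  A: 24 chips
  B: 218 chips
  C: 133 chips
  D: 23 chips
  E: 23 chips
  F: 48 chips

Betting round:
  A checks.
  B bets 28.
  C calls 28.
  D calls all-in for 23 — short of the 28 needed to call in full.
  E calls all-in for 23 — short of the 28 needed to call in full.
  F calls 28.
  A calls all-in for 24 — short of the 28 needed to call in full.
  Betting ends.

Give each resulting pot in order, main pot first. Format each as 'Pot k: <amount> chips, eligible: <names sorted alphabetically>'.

Pot 1: 138 chips, eligible: A, B, C, D, E, F
Pot 2: 4 chips, eligible: A, B, C, F
Pot 3: 12 chips, eligible: B, C, F

Derivation:
Contributions: A=24, B=28, C=28, D=23, E=23, F=28
Pot levels (distinct totals of non-folded players): 23, 24, 28
Layer 1-23: 23 each from A, B, C, D, E, F = 23*6 = 138 chips; eligible A, B, C, D, E, F
Layer 24-24: 1 each from A, B, C, F = 1*4 = 4 chips; eligible A, B, C, F
Layer 25-28: 4 each from B, C, F = 4*3 = 12 chips; eligible B, C, F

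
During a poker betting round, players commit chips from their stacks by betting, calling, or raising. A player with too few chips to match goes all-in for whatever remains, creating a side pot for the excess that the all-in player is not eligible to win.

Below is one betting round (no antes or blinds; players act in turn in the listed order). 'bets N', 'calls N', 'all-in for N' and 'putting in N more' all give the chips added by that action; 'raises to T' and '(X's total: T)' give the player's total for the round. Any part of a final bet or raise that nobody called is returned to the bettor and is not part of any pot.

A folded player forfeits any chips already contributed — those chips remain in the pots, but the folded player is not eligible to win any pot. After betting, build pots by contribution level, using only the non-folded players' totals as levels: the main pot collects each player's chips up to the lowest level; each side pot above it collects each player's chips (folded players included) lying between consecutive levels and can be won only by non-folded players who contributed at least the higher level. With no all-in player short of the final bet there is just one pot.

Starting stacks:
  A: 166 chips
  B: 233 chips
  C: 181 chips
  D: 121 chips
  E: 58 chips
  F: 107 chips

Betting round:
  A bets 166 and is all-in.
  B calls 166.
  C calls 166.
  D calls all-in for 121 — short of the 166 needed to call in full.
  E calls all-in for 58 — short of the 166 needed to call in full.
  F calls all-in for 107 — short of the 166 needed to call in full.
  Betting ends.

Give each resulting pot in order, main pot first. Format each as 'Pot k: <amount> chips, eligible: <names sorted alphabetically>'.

Contributions: A=166, B=166, C=166, D=121, E=58, F=107
Pot levels (distinct totals of non-folded players): 58, 107, 121, 166
Layer 1-58: 58 each from A, B, C, D, E, F = 58*6 = 348 chips; eligible A, B, C, D, E, F
Layer 59-107: 49 each from A, B, C, D, F = 49*5 = 245 chips; eligible A, B, C, D, F
Layer 108-121: 14 each from A, B, C, D = 14*4 = 56 chips; eligible A, B, C, D
Layer 122-166: 45 each from A, B, C = 45*3 = 135 chips; eligible A, B, C

Pot 1: 348 chips, eligible: A, B, C, D, E, F
Pot 2: 245 chips, eligible: A, B, C, D, F
Pot 3: 56 chips, eligible: A, B, C, D
Pot 4: 135 chips, eligible: A, B, C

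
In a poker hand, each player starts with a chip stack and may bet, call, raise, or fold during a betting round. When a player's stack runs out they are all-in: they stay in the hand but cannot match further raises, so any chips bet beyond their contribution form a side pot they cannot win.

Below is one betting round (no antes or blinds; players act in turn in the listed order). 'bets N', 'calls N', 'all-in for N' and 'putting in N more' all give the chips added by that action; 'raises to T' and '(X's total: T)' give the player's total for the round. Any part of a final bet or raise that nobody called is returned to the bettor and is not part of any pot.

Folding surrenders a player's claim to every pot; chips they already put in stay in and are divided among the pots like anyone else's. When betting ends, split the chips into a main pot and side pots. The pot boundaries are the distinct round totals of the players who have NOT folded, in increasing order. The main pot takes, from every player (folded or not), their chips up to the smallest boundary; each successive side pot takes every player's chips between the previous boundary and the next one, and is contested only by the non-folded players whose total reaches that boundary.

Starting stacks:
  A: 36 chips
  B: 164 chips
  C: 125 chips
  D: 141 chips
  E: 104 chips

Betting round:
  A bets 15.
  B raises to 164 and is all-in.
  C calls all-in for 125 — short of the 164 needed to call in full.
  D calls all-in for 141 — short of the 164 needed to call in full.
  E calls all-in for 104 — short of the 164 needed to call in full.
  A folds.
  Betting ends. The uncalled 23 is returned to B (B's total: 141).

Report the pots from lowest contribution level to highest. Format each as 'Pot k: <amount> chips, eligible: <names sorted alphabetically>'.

Contributions (after 23 returned to B): A=15, B=141, C=125, D=141, E=104
Folded: A
Pot levels (distinct totals of non-folded players): 104, 125, 141
Layer 1-104: A 15 + B 104 + C 104 + D 104 + E 104 = 431 chips; eligible B, C, D, E
Layer 105-125: 21 each from B, C, D = 21*3 = 63 chips; eligible B, C, D
Layer 126-141: 16 each from B, D = 16*2 = 32 chips; eligible B, D

Pot 1: 431 chips, eligible: B, C, D, E
Pot 2: 63 chips, eligible: B, C, D
Pot 3: 32 chips, eligible: B, D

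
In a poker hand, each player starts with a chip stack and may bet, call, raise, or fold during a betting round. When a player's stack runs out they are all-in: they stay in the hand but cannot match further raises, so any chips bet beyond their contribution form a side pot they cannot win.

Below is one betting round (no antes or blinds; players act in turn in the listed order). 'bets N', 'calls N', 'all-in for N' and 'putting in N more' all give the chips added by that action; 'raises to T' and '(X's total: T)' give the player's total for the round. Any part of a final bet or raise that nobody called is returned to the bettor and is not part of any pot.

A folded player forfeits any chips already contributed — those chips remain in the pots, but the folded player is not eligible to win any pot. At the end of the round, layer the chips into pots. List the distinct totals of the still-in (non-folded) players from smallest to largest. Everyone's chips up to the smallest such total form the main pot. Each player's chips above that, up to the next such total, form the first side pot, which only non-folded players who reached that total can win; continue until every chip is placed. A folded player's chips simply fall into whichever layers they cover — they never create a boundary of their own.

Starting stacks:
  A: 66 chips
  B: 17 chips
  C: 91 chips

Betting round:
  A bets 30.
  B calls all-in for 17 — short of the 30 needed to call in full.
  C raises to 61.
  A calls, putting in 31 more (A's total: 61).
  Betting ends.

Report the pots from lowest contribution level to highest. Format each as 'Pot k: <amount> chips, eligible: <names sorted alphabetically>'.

Pot 1: 51 chips, eligible: A, B, C
Pot 2: 88 chips, eligible: A, C

Derivation:
Contributions: A=61, B=17, C=61
Pot levels (distinct totals of non-folded players): 17, 61
Layer 1-17: 17 each from A, B, C = 17*3 = 51 chips; eligible A, B, C
Layer 18-61: 44 each from A, C = 44*2 = 88 chips; eligible A, C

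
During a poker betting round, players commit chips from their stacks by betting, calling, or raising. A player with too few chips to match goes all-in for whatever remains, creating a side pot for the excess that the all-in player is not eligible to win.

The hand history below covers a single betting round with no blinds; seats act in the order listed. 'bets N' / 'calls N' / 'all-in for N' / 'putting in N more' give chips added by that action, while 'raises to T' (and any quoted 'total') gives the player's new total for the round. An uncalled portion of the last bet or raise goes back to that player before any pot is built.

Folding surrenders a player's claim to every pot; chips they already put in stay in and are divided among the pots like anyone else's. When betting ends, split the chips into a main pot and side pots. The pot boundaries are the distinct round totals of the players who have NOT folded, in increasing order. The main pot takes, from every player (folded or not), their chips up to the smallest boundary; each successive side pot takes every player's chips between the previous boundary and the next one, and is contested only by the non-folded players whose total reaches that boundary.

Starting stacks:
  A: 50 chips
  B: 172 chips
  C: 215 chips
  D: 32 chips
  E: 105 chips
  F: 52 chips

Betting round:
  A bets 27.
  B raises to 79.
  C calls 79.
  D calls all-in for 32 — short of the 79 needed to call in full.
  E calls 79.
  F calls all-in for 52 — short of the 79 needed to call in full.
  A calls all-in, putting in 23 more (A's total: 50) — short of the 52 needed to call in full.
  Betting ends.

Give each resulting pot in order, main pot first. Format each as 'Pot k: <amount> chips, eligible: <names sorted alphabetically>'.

Contributions: A=50, B=79, C=79, D=32, E=79, F=52
Pot levels (distinct totals of non-folded players): 32, 50, 52, 79
Layer 1-32: 32 each from A, B, C, D, E, F = 32*6 = 192 chips; eligible A, B, C, D, E, F
Layer 33-50: 18 each from A, B, C, E, F = 18*5 = 90 chips; eligible A, B, C, E, F
Layer 51-52: 2 each from B, C, E, F = 2*4 = 8 chips; eligible B, C, E, F
Layer 53-79: 27 each from B, C, E = 27*3 = 81 chips; eligible B, C, E

Pot 1: 192 chips, eligible: A, B, C, D, E, F
Pot 2: 90 chips, eligible: A, B, C, E, F
Pot 3: 8 chips, eligible: B, C, E, F
Pot 4: 81 chips, eligible: B, C, E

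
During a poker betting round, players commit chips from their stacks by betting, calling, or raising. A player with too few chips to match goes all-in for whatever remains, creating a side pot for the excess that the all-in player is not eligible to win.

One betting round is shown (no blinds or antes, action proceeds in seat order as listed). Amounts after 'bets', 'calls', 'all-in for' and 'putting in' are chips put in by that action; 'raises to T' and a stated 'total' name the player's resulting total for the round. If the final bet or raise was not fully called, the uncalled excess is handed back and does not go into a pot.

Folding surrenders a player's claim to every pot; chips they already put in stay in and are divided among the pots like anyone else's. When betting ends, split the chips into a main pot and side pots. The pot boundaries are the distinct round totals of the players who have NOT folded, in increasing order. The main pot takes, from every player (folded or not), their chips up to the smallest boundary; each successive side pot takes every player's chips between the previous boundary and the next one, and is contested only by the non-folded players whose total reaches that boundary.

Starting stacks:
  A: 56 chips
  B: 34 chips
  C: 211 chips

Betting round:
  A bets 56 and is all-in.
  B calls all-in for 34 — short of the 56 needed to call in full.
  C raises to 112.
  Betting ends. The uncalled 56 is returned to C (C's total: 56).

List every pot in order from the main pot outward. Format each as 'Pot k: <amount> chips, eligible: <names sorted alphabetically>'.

Pot 1: 102 chips, eligible: A, B, C
Pot 2: 44 chips, eligible: A, C

Derivation:
Contributions (after 56 returned to C): A=56, B=34, C=56
Pot levels (distinct totals of non-folded players): 34, 56
Layer 1-34: 34 each from A, B, C = 34*3 = 102 chips; eligible A, B, C
Layer 35-56: 22 each from A, C = 22*2 = 44 chips; eligible A, C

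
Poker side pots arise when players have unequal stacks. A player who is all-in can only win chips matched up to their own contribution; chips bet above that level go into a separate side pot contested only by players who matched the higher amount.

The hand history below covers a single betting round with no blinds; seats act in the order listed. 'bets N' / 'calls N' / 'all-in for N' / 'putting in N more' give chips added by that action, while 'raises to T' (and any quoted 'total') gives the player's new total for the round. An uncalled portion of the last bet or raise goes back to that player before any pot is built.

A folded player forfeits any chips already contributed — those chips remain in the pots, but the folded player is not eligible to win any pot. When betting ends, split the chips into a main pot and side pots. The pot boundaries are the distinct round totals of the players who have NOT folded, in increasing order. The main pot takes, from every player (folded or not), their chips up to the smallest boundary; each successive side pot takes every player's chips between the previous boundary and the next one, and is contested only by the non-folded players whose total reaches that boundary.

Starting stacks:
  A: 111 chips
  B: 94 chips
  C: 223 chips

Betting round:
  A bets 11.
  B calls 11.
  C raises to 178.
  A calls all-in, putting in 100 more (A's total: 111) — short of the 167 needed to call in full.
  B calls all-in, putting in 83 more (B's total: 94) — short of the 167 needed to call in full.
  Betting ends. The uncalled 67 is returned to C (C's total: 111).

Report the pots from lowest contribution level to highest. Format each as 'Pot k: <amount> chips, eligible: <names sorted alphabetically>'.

Contributions (after 67 returned to C): A=111, B=94, C=111
Pot levels (distinct totals of non-folded players): 94, 111
Layer 1-94: 94 each from A, B, C = 94*3 = 282 chips; eligible A, B, C
Layer 95-111: 17 each from A, C = 17*2 = 34 chips; eligible A, C

Pot 1: 282 chips, eligible: A, B, C
Pot 2: 34 chips, eligible: A, C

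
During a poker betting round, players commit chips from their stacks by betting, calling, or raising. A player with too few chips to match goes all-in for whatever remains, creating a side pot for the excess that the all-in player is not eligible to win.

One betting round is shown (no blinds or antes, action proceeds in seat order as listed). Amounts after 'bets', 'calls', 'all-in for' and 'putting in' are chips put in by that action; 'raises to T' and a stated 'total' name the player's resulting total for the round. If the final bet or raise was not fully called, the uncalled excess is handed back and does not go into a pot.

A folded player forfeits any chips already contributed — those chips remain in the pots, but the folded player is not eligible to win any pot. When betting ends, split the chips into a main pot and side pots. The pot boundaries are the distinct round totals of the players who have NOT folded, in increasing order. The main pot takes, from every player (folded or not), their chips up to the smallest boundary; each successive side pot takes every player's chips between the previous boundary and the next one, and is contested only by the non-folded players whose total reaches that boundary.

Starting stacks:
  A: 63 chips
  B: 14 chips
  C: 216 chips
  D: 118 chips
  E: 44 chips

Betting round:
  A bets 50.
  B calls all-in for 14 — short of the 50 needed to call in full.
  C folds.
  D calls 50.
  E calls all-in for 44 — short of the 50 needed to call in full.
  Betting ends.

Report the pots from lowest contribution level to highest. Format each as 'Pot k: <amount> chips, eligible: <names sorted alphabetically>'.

Contributions: A=50, B=14, D=50, E=44
Folded: C
Pot levels (distinct totals of non-folded players): 14, 44, 50
Layer 1-14: 14 each from A, B, D, E = 14*4 = 56 chips; eligible A, B, D, E
Layer 15-44: 30 each from A, D, E = 30*3 = 90 chips; eligible A, D, E
Layer 45-50: 6 each from A, D = 6*2 = 12 chips; eligible A, D

Pot 1: 56 chips, eligible: A, B, D, E
Pot 2: 90 chips, eligible: A, D, E
Pot 3: 12 chips, eligible: A, D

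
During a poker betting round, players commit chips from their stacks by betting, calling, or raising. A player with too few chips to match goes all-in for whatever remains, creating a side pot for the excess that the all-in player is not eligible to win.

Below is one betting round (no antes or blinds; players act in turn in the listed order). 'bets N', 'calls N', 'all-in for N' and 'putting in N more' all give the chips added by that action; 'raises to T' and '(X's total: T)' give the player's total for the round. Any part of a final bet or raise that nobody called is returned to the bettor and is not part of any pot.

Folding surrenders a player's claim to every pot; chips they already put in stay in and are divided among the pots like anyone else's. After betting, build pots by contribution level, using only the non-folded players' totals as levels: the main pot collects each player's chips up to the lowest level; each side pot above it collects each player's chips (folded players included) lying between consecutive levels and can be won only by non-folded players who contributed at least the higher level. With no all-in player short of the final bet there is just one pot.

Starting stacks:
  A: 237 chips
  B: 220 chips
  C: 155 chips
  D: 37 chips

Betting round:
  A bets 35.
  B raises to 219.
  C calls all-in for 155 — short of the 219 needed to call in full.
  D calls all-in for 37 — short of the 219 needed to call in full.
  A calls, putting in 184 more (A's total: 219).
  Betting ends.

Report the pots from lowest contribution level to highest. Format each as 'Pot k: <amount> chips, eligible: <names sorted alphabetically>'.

Pot 1: 148 chips, eligible: A, B, C, D
Pot 2: 354 chips, eligible: A, B, C
Pot 3: 128 chips, eligible: A, B

Derivation:
Contributions: A=219, B=219, C=155, D=37
Pot levels (distinct totals of non-folded players): 37, 155, 219
Layer 1-37: 37 each from A, B, C, D = 37*4 = 148 chips; eligible A, B, C, D
Layer 38-155: 118 each from A, B, C = 118*3 = 354 chips; eligible A, B, C
Layer 156-219: 64 each from A, B = 64*2 = 128 chips; eligible A, B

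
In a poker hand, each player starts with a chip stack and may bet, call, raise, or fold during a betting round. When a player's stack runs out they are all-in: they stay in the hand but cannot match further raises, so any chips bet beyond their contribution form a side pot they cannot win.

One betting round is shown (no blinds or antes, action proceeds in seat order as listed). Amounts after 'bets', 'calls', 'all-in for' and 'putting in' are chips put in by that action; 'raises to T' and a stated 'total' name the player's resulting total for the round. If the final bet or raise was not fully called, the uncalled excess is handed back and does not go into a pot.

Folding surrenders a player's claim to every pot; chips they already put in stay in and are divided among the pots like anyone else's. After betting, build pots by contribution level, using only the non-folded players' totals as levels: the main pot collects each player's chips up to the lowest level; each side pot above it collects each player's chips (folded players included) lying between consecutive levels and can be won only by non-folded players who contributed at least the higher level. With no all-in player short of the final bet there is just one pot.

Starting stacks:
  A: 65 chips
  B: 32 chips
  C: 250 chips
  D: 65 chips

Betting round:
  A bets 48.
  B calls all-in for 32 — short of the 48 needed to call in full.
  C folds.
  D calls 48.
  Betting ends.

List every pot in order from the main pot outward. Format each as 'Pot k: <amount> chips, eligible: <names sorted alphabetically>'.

Contributions: A=48, B=32, D=48
Folded: C
Pot levels (distinct totals of non-folded players): 32, 48
Layer 1-32: 32 each from A, B, D = 32*3 = 96 chips; eligible A, B, D
Layer 33-48: 16 each from A, D = 16*2 = 32 chips; eligible A, D

Pot 1: 96 chips, eligible: A, B, D
Pot 2: 32 chips, eligible: A, D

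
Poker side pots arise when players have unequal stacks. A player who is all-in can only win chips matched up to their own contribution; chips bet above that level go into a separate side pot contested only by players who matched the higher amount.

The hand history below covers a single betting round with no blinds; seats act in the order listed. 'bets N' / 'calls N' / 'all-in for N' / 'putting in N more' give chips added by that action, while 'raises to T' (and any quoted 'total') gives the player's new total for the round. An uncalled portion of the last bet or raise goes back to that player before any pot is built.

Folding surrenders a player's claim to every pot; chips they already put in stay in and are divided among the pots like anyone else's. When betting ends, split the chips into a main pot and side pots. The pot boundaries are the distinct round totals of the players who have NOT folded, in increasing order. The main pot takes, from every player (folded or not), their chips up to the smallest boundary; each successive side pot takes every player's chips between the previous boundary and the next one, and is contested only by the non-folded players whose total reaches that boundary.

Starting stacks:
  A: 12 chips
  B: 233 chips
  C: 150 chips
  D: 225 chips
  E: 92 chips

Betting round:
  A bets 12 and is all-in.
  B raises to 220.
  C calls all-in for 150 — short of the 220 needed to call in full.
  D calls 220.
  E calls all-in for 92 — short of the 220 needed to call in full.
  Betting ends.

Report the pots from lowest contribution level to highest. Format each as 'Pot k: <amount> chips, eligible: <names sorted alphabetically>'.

Contributions: A=12, B=220, C=150, D=220, E=92
Pot levels (distinct totals of non-folded players): 12, 92, 150, 220
Layer 1-12: 12 each from A, B, C, D, E = 12*5 = 60 chips; eligible A, B, C, D, E
Layer 13-92: 80 each from B, C, D, E = 80*4 = 320 chips; eligible B, C, D, E
Layer 93-150: 58 each from B, C, D = 58*3 = 174 chips; eligible B, C, D
Layer 151-220: 70 each from B, D = 70*2 = 140 chips; eligible B, D

Pot 1: 60 chips, eligible: A, B, C, D, E
Pot 2: 320 chips, eligible: B, C, D, E
Pot 3: 174 chips, eligible: B, C, D
Pot 4: 140 chips, eligible: B, D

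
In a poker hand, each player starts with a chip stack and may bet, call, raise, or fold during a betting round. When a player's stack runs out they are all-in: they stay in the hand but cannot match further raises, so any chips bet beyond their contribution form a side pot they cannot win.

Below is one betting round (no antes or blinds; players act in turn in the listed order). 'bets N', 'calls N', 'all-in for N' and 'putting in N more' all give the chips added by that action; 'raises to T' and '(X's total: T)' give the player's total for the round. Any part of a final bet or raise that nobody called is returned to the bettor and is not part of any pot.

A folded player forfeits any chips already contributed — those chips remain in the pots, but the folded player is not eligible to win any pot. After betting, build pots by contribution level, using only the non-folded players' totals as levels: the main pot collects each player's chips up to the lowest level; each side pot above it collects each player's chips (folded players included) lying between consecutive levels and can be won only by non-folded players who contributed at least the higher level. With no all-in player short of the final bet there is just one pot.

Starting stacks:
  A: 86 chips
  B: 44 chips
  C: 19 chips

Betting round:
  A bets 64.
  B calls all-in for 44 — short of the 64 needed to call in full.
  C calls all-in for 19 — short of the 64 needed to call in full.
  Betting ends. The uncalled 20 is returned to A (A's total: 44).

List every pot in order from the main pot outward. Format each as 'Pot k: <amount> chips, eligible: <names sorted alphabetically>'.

Contributions (after 20 returned to A): A=44, B=44, C=19
Pot levels (distinct totals of non-folded players): 19, 44
Layer 1-19: 19 each from A, B, C = 19*3 = 57 chips; eligible A, B, C
Layer 20-44: 25 each from A, B = 25*2 = 50 chips; eligible A, B

Pot 1: 57 chips, eligible: A, B, C
Pot 2: 50 chips, eligible: A, B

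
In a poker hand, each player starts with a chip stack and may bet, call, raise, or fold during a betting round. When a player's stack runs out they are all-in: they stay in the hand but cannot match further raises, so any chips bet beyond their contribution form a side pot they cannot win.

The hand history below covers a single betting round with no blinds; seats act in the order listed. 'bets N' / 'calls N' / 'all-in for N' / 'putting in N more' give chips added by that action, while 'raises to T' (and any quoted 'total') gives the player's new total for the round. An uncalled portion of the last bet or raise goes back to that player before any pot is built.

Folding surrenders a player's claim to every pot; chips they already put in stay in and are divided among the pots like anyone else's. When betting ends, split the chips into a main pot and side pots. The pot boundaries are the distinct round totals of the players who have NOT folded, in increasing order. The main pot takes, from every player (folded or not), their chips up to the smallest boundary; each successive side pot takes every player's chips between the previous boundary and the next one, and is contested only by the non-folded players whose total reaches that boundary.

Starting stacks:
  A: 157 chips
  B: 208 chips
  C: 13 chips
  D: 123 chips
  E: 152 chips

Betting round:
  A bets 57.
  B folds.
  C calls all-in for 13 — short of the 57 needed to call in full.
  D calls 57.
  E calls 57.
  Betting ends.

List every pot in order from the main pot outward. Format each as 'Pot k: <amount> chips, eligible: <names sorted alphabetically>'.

Contributions: A=57, C=13, D=57, E=57
Folded: B
Pot levels (distinct totals of non-folded players): 13, 57
Layer 1-13: 13 each from A, C, D, E = 13*4 = 52 chips; eligible A, C, D, E
Layer 14-57: 44 each from A, D, E = 44*3 = 132 chips; eligible A, D, E

Pot 1: 52 chips, eligible: A, C, D, E
Pot 2: 132 chips, eligible: A, D, E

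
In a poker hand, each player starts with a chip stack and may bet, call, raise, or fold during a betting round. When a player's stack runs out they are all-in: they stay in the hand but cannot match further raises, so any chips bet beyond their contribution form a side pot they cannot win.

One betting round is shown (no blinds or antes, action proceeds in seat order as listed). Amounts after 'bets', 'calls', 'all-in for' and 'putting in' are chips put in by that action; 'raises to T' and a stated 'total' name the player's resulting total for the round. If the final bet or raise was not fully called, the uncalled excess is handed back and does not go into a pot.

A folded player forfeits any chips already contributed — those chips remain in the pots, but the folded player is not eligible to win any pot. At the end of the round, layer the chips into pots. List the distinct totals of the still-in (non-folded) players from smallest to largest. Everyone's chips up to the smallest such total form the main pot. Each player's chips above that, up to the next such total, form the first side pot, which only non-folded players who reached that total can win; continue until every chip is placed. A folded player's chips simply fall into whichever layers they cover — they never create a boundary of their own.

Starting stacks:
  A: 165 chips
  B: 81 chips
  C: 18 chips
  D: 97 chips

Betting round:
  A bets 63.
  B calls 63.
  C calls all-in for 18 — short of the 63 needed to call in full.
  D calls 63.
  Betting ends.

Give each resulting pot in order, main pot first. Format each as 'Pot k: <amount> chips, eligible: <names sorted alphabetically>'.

Contributions: A=63, B=63, C=18, D=63
Pot levels (distinct totals of non-folded players): 18, 63
Layer 1-18: 18 each from A, B, C, D = 18*4 = 72 chips; eligible A, B, C, D
Layer 19-63: 45 each from A, B, D = 45*3 = 135 chips; eligible A, B, D

Pot 1: 72 chips, eligible: A, B, C, D
Pot 2: 135 chips, eligible: A, B, D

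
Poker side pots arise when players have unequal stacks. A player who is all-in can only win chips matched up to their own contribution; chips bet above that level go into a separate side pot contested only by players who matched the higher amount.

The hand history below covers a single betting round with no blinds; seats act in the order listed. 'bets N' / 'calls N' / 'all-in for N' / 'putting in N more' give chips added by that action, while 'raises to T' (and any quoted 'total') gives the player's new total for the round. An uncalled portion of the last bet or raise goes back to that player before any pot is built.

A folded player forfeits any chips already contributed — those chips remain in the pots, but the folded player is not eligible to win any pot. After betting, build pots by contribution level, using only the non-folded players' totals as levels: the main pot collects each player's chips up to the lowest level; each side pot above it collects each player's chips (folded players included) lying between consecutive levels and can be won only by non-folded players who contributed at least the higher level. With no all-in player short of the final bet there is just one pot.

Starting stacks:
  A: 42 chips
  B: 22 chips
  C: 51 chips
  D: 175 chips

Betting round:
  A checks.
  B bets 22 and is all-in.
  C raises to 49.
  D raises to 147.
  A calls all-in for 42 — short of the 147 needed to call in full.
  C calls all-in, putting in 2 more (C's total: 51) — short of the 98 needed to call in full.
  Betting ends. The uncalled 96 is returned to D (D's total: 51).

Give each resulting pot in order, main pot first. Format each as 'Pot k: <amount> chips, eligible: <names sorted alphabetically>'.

Pot 1: 88 chips, eligible: A, B, C, D
Pot 2: 60 chips, eligible: A, C, D
Pot 3: 18 chips, eligible: C, D

Derivation:
Contributions (after 96 returned to D): A=42, B=22, C=51, D=51
Pot levels (distinct totals of non-folded players): 22, 42, 51
Layer 1-22: 22 each from A, B, C, D = 22*4 = 88 chips; eligible A, B, C, D
Layer 23-42: 20 each from A, C, D = 20*3 = 60 chips; eligible A, C, D
Layer 43-51: 9 each from C, D = 9*2 = 18 chips; eligible C, D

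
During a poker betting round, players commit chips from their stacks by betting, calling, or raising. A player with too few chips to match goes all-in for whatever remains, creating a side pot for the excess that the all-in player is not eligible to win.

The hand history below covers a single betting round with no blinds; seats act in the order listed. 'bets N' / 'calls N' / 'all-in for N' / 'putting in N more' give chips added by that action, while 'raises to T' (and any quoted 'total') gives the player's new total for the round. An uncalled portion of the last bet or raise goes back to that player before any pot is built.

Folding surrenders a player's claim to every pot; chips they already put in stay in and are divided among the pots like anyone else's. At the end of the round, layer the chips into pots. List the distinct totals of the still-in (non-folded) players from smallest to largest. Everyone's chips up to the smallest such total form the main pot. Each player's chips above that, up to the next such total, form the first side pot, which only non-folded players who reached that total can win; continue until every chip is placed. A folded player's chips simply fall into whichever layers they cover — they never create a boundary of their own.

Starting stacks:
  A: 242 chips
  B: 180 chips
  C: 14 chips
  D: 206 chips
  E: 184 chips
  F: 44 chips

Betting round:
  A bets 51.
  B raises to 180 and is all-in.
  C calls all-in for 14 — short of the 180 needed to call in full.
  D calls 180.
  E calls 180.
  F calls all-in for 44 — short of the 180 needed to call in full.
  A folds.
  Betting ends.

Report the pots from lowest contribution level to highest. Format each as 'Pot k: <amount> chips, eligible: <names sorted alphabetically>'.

Pot 1: 84 chips, eligible: B, C, D, E, F
Pot 2: 150 chips, eligible: B, D, E, F
Pot 3: 415 chips, eligible: B, D, E

Derivation:
Contributions: A=51, B=180, C=14, D=180, E=180, F=44
Folded: A
Pot levels (distinct totals of non-folded players): 14, 44, 180
Layer 1-14: 14 each from A, B, C, D, E, F = 14*6 = 84 chips; eligible B, C, D, E, F
Layer 15-44: 30 each from A, B, D, E, F = 30*5 = 150 chips; eligible B, D, E, F
Layer 45-180: A 7 + B 136 + D 136 + E 136 = 415 chips; eligible B, D, E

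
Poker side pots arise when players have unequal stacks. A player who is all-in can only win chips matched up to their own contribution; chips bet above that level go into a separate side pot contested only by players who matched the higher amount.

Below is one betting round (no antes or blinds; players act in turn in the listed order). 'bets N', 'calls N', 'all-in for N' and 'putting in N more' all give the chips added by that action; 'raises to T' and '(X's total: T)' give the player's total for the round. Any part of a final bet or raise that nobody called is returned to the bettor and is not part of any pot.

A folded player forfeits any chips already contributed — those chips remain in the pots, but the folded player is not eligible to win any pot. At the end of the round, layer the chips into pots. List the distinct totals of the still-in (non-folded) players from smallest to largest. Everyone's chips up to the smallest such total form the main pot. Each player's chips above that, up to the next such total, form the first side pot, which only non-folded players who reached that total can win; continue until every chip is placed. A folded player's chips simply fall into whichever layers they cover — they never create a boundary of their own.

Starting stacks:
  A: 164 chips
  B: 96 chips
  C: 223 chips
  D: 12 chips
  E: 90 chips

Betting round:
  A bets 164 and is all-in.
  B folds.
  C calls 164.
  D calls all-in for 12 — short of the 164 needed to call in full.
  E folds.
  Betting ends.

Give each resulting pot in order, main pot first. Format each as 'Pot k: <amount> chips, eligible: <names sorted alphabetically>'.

Pot 1: 36 chips, eligible: A, C, D
Pot 2: 304 chips, eligible: A, C

Derivation:
Contributions: A=164, C=164, D=12
Folded: B, E
Pot levels (distinct totals of non-folded players): 12, 164
Layer 1-12: 12 each from A, C, D = 12*3 = 36 chips; eligible A, C, D
Layer 13-164: 152 each from A, C = 152*2 = 304 chips; eligible A, C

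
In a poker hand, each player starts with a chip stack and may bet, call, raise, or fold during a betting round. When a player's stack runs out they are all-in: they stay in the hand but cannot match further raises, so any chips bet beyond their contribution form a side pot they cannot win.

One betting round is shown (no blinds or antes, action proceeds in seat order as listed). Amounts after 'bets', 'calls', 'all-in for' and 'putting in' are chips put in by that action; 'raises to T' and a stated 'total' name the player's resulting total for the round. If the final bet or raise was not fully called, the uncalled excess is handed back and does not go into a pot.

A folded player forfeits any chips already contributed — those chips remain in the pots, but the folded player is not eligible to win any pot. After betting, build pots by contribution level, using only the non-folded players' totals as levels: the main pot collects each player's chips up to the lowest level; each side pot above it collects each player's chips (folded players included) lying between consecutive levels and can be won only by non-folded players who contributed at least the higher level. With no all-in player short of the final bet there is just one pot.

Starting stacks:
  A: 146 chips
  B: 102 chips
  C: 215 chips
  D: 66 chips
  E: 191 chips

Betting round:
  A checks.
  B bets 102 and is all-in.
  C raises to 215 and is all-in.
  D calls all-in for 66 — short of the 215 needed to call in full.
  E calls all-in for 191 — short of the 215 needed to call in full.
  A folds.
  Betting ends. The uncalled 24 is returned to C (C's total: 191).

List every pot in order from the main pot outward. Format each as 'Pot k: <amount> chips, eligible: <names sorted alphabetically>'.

Contributions (after 24 returned to C): B=102, C=191, D=66, E=191
Folded: A
Pot levels (distinct totals of non-folded players): 66, 102, 191
Layer 1-66: 66 each from B, C, D, E = 66*4 = 264 chips; eligible B, C, D, E
Layer 67-102: 36 each from B, C, E = 36*3 = 108 chips; eligible B, C, E
Layer 103-191: 89 each from C, E = 89*2 = 178 chips; eligible C, E

Pot 1: 264 chips, eligible: B, C, D, E
Pot 2: 108 chips, eligible: B, C, E
Pot 3: 178 chips, eligible: C, E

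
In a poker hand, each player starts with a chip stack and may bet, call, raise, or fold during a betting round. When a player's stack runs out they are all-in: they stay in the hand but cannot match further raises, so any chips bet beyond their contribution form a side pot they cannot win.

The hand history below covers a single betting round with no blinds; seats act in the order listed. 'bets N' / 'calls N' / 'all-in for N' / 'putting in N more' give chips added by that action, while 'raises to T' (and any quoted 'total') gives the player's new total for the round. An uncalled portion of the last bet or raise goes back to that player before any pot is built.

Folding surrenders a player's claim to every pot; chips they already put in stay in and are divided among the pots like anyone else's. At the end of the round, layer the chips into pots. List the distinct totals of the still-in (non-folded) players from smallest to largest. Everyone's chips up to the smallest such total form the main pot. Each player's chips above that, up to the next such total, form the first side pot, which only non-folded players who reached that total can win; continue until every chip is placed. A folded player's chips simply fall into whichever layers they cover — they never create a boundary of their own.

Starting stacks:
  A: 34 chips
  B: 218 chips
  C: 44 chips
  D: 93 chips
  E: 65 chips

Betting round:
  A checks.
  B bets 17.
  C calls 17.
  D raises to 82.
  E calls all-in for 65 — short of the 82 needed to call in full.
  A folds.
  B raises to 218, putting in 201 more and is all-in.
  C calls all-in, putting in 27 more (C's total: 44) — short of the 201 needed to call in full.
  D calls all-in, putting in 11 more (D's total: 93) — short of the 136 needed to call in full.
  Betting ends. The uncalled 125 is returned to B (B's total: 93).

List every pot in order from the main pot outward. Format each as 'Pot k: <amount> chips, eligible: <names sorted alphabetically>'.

Contributions (after 125 returned to B): B=93, C=44, D=93, E=65
Folded: A
Pot levels (distinct totals of non-folded players): 44, 65, 93
Layer 1-44: 44 each from B, C, D, E = 44*4 = 176 chips; eligible B, C, D, E
Layer 45-65: 21 each from B, D, E = 21*3 = 63 chips; eligible B, D, E
Layer 66-93: 28 each from B, D = 28*2 = 56 chips; eligible B, D

Pot 1: 176 chips, eligible: B, C, D, E
Pot 2: 63 chips, eligible: B, D, E
Pot 3: 56 chips, eligible: B, D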